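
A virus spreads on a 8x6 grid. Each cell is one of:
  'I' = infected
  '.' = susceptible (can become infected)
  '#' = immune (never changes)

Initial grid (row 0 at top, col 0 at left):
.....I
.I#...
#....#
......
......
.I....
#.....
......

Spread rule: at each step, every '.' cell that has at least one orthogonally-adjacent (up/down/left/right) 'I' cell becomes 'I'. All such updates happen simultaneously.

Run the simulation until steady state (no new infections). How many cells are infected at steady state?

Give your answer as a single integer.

Step 0 (initial): 3 infected
Step 1: +9 new -> 12 infected
Step 2: +11 new -> 23 infected
Step 3: +10 new -> 33 infected
Step 4: +6 new -> 39 infected
Step 5: +4 new -> 43 infected
Step 6: +1 new -> 44 infected
Step 7: +0 new -> 44 infected

Answer: 44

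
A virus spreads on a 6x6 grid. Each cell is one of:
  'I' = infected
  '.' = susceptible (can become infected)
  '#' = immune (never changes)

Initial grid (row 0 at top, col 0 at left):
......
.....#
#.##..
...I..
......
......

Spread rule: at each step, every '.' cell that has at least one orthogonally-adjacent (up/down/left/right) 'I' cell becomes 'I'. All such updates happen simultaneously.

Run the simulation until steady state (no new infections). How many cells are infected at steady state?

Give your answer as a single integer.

Step 0 (initial): 1 infected
Step 1: +3 new -> 4 infected
Step 2: +6 new -> 10 infected
Step 3: +8 new -> 18 infected
Step 4: +6 new -> 24 infected
Step 5: +6 new -> 30 infected
Step 6: +2 new -> 32 infected
Step 7: +0 new -> 32 infected

Answer: 32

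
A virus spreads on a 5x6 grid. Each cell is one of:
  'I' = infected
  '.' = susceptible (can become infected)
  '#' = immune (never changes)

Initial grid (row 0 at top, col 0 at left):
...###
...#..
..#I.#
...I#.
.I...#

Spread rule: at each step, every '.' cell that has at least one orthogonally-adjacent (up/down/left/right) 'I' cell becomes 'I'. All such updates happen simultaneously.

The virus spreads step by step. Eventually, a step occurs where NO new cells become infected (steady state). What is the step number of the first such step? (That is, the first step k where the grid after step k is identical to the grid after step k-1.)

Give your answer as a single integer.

Step 0 (initial): 3 infected
Step 1: +6 new -> 9 infected
Step 2: +4 new -> 13 infected
Step 3: +3 new -> 16 infected
Step 4: +3 new -> 19 infected
Step 5: +2 new -> 21 infected
Step 6: +0 new -> 21 infected

Answer: 6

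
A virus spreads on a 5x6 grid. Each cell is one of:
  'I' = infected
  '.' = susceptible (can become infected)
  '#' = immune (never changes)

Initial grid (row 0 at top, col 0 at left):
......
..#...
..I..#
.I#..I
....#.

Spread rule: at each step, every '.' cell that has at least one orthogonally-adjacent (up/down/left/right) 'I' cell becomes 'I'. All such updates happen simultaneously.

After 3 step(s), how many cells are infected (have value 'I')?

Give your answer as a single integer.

Step 0 (initial): 3 infected
Step 1: +6 new -> 9 infected
Step 2: +7 new -> 16 infected
Step 3: +5 new -> 21 infected

Answer: 21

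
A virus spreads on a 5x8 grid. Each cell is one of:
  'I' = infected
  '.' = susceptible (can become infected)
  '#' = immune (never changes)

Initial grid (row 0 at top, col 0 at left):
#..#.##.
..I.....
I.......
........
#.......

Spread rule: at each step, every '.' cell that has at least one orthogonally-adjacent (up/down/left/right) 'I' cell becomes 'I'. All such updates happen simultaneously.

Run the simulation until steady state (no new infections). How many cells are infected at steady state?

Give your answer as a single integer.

Step 0 (initial): 2 infected
Step 1: +7 new -> 9 infected
Step 2: +5 new -> 14 infected
Step 3: +6 new -> 20 infected
Step 4: +4 new -> 24 infected
Step 5: +4 new -> 28 infected
Step 6: +4 new -> 32 infected
Step 7: +2 new -> 34 infected
Step 8: +1 new -> 35 infected
Step 9: +0 new -> 35 infected

Answer: 35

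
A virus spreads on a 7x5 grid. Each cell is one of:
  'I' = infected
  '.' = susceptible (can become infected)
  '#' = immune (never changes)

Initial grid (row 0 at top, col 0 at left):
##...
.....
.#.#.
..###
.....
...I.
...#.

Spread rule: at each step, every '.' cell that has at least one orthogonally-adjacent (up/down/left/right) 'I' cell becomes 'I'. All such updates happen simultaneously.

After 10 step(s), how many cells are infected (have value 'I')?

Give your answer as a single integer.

Step 0 (initial): 1 infected
Step 1: +3 new -> 4 infected
Step 2: +5 new -> 9 infected
Step 3: +3 new -> 12 infected
Step 4: +3 new -> 15 infected
Step 5: +1 new -> 16 infected
Step 6: +1 new -> 17 infected
Step 7: +1 new -> 18 infected
Step 8: +1 new -> 19 infected
Step 9: +1 new -> 20 infected
Step 10: +3 new -> 23 infected

Answer: 23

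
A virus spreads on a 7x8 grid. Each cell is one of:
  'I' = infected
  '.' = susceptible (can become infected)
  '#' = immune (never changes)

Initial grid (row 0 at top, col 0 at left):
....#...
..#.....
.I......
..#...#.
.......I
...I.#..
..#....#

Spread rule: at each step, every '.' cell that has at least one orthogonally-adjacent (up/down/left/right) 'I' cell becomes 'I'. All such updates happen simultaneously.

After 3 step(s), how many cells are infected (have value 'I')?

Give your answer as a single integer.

Step 0 (initial): 3 infected
Step 1: +11 new -> 14 infected
Step 2: +13 new -> 27 infected
Step 3: +13 new -> 40 infected

Answer: 40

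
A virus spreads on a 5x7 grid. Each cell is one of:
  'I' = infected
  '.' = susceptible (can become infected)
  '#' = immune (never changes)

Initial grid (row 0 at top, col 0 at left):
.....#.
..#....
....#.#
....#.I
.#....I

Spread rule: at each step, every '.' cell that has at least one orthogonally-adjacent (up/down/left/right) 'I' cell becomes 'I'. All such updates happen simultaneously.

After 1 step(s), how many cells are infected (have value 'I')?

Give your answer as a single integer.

Step 0 (initial): 2 infected
Step 1: +2 new -> 4 infected

Answer: 4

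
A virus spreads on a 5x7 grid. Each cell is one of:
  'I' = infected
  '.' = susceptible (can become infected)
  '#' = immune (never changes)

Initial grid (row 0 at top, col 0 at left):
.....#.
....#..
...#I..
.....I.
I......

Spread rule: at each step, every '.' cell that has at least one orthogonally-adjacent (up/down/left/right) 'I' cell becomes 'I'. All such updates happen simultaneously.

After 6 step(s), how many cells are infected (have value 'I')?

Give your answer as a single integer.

Answer: 30

Derivation:
Step 0 (initial): 3 infected
Step 1: +6 new -> 9 infected
Step 2: +8 new -> 17 infected
Step 3: +5 new -> 22 infected
Step 4: +4 new -> 26 infected
Step 5: +2 new -> 28 infected
Step 6: +2 new -> 30 infected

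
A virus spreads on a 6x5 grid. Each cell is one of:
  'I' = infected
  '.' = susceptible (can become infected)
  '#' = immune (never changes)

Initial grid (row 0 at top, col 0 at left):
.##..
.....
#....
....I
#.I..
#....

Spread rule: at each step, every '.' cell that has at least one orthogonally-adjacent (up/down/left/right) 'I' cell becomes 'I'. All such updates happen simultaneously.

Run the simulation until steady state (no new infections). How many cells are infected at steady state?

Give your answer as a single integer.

Answer: 25

Derivation:
Step 0 (initial): 2 infected
Step 1: +7 new -> 9 infected
Step 2: +7 new -> 16 infected
Step 3: +5 new -> 21 infected
Step 4: +2 new -> 23 infected
Step 5: +1 new -> 24 infected
Step 6: +1 new -> 25 infected
Step 7: +0 new -> 25 infected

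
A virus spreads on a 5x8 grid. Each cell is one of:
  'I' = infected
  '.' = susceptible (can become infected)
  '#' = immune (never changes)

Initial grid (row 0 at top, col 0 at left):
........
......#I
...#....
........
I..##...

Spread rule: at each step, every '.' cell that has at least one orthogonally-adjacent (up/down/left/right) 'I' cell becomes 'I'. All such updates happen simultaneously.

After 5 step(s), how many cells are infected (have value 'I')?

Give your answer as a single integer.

Step 0 (initial): 2 infected
Step 1: +4 new -> 6 infected
Step 2: +6 new -> 12 infected
Step 3: +7 new -> 19 infected
Step 4: +9 new -> 28 infected
Step 5: +6 new -> 34 infected

Answer: 34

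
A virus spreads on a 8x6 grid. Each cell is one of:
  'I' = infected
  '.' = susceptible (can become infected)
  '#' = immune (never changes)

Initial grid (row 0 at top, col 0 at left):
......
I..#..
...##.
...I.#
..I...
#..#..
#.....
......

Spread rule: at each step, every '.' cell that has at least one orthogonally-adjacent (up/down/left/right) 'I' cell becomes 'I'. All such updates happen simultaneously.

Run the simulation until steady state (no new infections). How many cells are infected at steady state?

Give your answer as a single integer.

Answer: 41

Derivation:
Step 0 (initial): 3 infected
Step 1: +8 new -> 11 infected
Step 2: +10 new -> 21 infected
Step 3: +6 new -> 27 infected
Step 4: +5 new -> 32 infected
Step 5: +4 new -> 36 infected
Step 6: +3 new -> 39 infected
Step 7: +1 new -> 40 infected
Step 8: +1 new -> 41 infected
Step 9: +0 new -> 41 infected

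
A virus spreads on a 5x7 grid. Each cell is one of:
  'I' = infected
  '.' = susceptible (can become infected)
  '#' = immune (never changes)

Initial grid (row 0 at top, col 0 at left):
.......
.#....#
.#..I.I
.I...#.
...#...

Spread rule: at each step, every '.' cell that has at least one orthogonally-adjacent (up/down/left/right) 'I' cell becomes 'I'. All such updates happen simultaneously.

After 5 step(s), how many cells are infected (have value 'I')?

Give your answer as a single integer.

Step 0 (initial): 3 infected
Step 1: +8 new -> 11 infected
Step 2: +10 new -> 21 infected
Step 3: +5 new -> 26 infected
Step 4: +3 new -> 29 infected
Step 5: +1 new -> 30 infected

Answer: 30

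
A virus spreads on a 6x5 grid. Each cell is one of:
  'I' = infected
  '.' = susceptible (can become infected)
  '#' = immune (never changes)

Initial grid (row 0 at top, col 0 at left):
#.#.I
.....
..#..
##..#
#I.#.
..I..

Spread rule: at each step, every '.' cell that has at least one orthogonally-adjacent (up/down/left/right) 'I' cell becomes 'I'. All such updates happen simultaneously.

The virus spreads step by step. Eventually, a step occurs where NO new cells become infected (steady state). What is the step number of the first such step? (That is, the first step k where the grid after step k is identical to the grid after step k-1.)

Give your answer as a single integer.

Step 0 (initial): 3 infected
Step 1: +5 new -> 8 infected
Step 2: +5 new -> 13 infected
Step 3: +4 new -> 17 infected
Step 4: +1 new -> 18 infected
Step 5: +3 new -> 21 infected
Step 6: +1 new -> 22 infected
Step 7: +0 new -> 22 infected

Answer: 7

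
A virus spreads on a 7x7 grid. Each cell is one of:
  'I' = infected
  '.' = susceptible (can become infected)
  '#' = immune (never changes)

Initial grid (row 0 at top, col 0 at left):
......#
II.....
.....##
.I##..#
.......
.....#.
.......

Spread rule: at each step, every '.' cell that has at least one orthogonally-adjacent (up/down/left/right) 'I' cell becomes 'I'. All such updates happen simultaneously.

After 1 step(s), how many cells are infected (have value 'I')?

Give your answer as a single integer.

Step 0 (initial): 3 infected
Step 1: +7 new -> 10 infected

Answer: 10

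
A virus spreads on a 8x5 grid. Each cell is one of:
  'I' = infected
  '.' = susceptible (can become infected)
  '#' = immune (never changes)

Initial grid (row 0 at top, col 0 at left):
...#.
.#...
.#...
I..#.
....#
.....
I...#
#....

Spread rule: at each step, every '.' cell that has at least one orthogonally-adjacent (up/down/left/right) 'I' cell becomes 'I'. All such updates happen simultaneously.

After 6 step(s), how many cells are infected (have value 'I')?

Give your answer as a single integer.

Step 0 (initial): 2 infected
Step 1: +5 new -> 7 infected
Step 2: +6 new -> 13 infected
Step 3: +6 new -> 19 infected
Step 4: +6 new -> 25 infected
Step 5: +5 new -> 30 infected
Step 6: +2 new -> 32 infected

Answer: 32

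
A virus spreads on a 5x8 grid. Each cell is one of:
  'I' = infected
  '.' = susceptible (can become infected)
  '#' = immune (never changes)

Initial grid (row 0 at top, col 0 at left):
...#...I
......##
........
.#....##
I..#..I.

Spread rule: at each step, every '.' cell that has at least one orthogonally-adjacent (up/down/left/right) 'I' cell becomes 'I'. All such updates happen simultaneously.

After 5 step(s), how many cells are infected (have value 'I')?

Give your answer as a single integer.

Answer: 32

Derivation:
Step 0 (initial): 3 infected
Step 1: +5 new -> 8 infected
Step 2: +5 new -> 13 infected
Step 3: +7 new -> 20 infected
Step 4: +7 new -> 27 infected
Step 5: +5 new -> 32 infected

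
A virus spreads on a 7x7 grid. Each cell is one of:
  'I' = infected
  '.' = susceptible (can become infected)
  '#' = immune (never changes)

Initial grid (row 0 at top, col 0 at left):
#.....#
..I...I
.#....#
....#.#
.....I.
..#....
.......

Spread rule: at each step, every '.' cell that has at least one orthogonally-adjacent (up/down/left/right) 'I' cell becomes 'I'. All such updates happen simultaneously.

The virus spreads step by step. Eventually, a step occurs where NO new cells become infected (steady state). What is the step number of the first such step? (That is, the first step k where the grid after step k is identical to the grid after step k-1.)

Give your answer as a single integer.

Answer: 8

Derivation:
Step 0 (initial): 3 infected
Step 1: +9 new -> 12 infected
Step 2: +12 new -> 24 infected
Step 3: +9 new -> 33 infected
Step 4: +3 new -> 36 infected
Step 5: +3 new -> 39 infected
Step 6: +2 new -> 41 infected
Step 7: +1 new -> 42 infected
Step 8: +0 new -> 42 infected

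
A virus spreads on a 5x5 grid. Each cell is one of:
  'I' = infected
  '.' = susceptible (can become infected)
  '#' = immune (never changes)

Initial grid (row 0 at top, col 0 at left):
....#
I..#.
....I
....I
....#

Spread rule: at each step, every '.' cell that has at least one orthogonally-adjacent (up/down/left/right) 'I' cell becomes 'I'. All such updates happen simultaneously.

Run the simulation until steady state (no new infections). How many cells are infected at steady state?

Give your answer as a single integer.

Step 0 (initial): 3 infected
Step 1: +6 new -> 9 infected
Step 2: +7 new -> 16 infected
Step 3: +4 new -> 20 infected
Step 4: +2 new -> 22 infected
Step 5: +0 new -> 22 infected

Answer: 22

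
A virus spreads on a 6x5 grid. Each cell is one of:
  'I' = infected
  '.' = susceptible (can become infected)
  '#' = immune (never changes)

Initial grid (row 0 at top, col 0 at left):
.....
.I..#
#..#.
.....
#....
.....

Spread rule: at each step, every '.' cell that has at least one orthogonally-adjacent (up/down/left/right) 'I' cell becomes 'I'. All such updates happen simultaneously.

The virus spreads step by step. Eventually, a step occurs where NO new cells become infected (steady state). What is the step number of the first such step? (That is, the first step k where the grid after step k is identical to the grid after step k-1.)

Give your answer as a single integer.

Step 0 (initial): 1 infected
Step 1: +4 new -> 5 infected
Step 2: +5 new -> 10 infected
Step 3: +4 new -> 14 infected
Step 4: +4 new -> 18 infected
Step 5: +4 new -> 22 infected
Step 6: +3 new -> 25 infected
Step 7: +1 new -> 26 infected
Step 8: +0 new -> 26 infected

Answer: 8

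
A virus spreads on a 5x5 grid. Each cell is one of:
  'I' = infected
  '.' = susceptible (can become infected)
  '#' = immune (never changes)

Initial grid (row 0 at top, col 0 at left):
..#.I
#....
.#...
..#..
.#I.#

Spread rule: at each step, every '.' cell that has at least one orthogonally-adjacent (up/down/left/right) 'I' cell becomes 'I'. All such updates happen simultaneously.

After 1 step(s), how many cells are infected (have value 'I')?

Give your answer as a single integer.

Step 0 (initial): 2 infected
Step 1: +3 new -> 5 infected

Answer: 5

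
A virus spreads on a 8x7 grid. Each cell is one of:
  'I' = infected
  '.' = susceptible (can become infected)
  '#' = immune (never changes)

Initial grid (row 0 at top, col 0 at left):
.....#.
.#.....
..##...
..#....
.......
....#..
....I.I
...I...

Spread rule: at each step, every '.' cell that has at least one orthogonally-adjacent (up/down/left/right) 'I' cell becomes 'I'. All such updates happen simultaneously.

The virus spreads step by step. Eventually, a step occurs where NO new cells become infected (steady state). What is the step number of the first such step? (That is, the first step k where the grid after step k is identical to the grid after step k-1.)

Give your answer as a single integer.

Step 0 (initial): 3 infected
Step 1: +6 new -> 9 infected
Step 2: +6 new -> 15 infected
Step 3: +6 new -> 21 infected
Step 4: +7 new -> 28 infected
Step 5: +5 new -> 33 infected
Step 6: +5 new -> 38 infected
Step 7: +3 new -> 41 infected
Step 8: +3 new -> 44 infected
Step 9: +3 new -> 47 infected
Step 10: +2 new -> 49 infected
Step 11: +1 new -> 50 infected
Step 12: +0 new -> 50 infected

Answer: 12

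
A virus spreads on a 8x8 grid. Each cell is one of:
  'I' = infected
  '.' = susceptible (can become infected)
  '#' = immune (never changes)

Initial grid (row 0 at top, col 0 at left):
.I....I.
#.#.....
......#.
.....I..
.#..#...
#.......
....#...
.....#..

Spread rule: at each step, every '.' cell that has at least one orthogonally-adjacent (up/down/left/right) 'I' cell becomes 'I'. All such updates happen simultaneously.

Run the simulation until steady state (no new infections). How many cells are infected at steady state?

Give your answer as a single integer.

Step 0 (initial): 3 infected
Step 1: +10 new -> 13 infected
Step 2: +10 new -> 23 infected
Step 3: +13 new -> 36 infected
Step 4: +5 new -> 41 infected
Step 5: +5 new -> 46 infected
Step 6: +4 new -> 50 infected
Step 7: +3 new -> 53 infected
Step 8: +2 new -> 55 infected
Step 9: +1 new -> 56 infected
Step 10: +0 new -> 56 infected

Answer: 56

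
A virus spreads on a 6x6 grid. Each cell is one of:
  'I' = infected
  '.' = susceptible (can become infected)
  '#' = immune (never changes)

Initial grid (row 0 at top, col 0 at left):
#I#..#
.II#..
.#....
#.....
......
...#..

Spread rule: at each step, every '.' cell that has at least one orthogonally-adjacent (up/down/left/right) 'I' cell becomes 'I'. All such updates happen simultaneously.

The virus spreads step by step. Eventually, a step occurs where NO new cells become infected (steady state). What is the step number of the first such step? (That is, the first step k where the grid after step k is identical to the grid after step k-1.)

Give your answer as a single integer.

Answer: 8

Derivation:
Step 0 (initial): 3 infected
Step 1: +2 new -> 5 infected
Step 2: +3 new -> 8 infected
Step 3: +4 new -> 12 infected
Step 4: +6 new -> 18 infected
Step 5: +6 new -> 24 infected
Step 6: +4 new -> 28 infected
Step 7: +1 new -> 29 infected
Step 8: +0 new -> 29 infected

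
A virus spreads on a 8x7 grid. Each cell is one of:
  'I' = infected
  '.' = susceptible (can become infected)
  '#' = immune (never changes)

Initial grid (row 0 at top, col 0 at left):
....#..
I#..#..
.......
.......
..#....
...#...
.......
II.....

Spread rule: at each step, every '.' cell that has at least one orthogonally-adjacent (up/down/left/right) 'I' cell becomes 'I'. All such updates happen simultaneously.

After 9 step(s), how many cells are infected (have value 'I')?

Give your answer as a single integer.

Answer: 51

Derivation:
Step 0 (initial): 3 infected
Step 1: +5 new -> 8 infected
Step 2: +7 new -> 15 infected
Step 3: +8 new -> 23 infected
Step 4: +6 new -> 29 infected
Step 5: +6 new -> 35 infected
Step 6: +6 new -> 41 infected
Step 7: +5 new -> 46 infected
Step 8: +4 new -> 50 infected
Step 9: +1 new -> 51 infected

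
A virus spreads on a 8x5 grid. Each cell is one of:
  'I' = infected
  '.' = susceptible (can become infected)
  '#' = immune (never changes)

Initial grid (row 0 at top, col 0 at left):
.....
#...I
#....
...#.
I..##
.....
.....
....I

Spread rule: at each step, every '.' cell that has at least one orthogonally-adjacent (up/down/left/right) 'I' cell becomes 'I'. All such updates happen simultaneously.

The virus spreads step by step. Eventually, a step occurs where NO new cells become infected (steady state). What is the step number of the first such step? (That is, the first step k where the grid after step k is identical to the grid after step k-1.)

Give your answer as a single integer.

Answer: 6

Derivation:
Step 0 (initial): 3 infected
Step 1: +8 new -> 11 infected
Step 2: +11 new -> 22 infected
Step 3: +11 new -> 33 infected
Step 4: +1 new -> 34 infected
Step 5: +1 new -> 35 infected
Step 6: +0 new -> 35 infected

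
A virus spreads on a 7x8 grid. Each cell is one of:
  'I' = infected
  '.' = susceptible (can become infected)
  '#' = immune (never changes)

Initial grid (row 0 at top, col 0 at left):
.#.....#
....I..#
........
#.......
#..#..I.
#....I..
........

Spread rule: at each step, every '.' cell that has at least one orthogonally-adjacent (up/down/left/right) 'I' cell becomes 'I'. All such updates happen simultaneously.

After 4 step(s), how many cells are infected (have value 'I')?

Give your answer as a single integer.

Step 0 (initial): 3 infected
Step 1: +10 new -> 13 infected
Step 2: +15 new -> 28 infected
Step 3: +9 new -> 37 infected
Step 4: +6 new -> 43 infected

Answer: 43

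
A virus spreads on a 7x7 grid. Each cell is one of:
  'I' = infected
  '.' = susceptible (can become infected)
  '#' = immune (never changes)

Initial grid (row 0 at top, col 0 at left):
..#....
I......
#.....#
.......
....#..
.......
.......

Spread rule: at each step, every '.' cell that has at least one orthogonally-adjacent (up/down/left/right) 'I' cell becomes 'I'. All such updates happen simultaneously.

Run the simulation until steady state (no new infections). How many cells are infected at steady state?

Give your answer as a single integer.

Step 0 (initial): 1 infected
Step 1: +2 new -> 3 infected
Step 2: +3 new -> 6 infected
Step 3: +3 new -> 9 infected
Step 4: +6 new -> 15 infected
Step 5: +7 new -> 22 infected
Step 6: +8 new -> 30 infected
Step 7: +5 new -> 35 infected
Step 8: +4 new -> 39 infected
Step 9: +3 new -> 42 infected
Step 10: +2 new -> 44 infected
Step 11: +1 new -> 45 infected
Step 12: +0 new -> 45 infected

Answer: 45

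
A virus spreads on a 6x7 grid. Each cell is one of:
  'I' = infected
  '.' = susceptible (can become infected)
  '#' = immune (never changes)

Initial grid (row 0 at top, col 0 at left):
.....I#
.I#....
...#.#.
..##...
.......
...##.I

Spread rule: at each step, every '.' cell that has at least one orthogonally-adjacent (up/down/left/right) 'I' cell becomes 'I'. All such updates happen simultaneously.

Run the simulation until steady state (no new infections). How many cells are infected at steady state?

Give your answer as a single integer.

Answer: 34

Derivation:
Step 0 (initial): 3 infected
Step 1: +7 new -> 10 infected
Step 2: +10 new -> 20 infected
Step 3: +7 new -> 27 infected
Step 4: +5 new -> 32 infected
Step 5: +2 new -> 34 infected
Step 6: +0 new -> 34 infected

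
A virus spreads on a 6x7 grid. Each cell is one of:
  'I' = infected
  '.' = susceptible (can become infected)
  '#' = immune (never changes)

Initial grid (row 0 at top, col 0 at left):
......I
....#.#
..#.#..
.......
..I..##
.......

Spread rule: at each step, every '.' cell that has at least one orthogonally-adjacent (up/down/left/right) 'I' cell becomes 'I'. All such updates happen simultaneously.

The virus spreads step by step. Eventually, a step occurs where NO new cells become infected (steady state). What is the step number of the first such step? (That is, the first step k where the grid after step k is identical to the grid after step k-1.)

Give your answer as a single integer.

Step 0 (initial): 2 infected
Step 1: +5 new -> 7 infected
Step 2: +8 new -> 15 infected
Step 3: +8 new -> 23 infected
Step 4: +7 new -> 30 infected
Step 5: +5 new -> 35 infected
Step 6: +1 new -> 36 infected
Step 7: +0 new -> 36 infected

Answer: 7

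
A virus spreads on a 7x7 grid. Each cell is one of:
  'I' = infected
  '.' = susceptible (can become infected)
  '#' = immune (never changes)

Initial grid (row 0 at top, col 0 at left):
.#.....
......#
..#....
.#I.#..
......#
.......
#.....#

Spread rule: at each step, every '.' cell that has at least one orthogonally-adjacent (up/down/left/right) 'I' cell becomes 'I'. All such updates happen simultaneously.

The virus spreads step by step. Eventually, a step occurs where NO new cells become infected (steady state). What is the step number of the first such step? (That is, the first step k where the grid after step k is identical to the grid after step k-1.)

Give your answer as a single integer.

Answer: 8

Derivation:
Step 0 (initial): 1 infected
Step 1: +2 new -> 3 infected
Step 2: +4 new -> 7 infected
Step 3: +7 new -> 14 infected
Step 4: +10 new -> 24 infected
Step 5: +9 new -> 33 infected
Step 6: +6 new -> 39 infected
Step 7: +2 new -> 41 infected
Step 8: +0 new -> 41 infected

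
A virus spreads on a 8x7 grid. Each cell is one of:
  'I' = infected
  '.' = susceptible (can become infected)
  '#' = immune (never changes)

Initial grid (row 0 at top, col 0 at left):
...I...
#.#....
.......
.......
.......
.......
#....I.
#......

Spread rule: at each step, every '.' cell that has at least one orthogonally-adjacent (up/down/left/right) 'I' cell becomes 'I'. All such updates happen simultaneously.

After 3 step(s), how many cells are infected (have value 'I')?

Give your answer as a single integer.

Step 0 (initial): 2 infected
Step 1: +7 new -> 9 infected
Step 2: +10 new -> 19 infected
Step 3: +13 new -> 32 infected

Answer: 32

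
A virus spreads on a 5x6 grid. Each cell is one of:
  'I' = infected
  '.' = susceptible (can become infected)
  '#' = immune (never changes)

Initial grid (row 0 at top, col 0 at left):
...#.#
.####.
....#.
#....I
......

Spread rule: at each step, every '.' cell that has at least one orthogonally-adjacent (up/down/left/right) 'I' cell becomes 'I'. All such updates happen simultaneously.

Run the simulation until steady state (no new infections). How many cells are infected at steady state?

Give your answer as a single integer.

Answer: 21

Derivation:
Step 0 (initial): 1 infected
Step 1: +3 new -> 4 infected
Step 2: +3 new -> 7 infected
Step 3: +3 new -> 10 infected
Step 4: +3 new -> 13 infected
Step 5: +2 new -> 15 infected
Step 6: +2 new -> 17 infected
Step 7: +1 new -> 18 infected
Step 8: +1 new -> 19 infected
Step 9: +1 new -> 20 infected
Step 10: +1 new -> 21 infected
Step 11: +0 new -> 21 infected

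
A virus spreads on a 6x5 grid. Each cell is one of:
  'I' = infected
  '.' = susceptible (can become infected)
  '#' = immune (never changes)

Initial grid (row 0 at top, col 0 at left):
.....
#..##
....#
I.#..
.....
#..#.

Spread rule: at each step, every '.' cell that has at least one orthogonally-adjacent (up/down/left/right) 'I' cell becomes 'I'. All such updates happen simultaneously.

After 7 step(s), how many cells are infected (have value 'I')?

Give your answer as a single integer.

Step 0 (initial): 1 infected
Step 1: +3 new -> 4 infected
Step 2: +2 new -> 6 infected
Step 3: +4 new -> 10 infected
Step 4: +5 new -> 15 infected
Step 5: +4 new -> 19 infected
Step 6: +3 new -> 22 infected
Step 7: +1 new -> 23 infected

Answer: 23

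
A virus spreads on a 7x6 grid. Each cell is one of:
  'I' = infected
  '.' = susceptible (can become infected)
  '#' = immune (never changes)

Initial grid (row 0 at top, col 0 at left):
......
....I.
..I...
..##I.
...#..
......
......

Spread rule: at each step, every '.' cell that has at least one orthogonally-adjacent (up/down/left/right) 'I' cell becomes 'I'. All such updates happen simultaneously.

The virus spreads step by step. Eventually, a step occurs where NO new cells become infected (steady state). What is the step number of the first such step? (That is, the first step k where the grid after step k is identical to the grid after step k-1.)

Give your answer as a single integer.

Step 0 (initial): 3 infected
Step 1: +9 new -> 12 infected
Step 2: +9 new -> 21 infected
Step 3: +7 new -> 28 infected
Step 4: +7 new -> 35 infected
Step 5: +3 new -> 38 infected
Step 6: +1 new -> 39 infected
Step 7: +0 new -> 39 infected

Answer: 7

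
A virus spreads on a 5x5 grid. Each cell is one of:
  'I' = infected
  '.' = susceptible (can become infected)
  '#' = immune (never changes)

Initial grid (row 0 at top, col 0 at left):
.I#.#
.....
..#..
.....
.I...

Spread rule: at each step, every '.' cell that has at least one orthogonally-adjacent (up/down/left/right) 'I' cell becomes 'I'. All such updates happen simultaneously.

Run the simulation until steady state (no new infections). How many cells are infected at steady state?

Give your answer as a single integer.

Step 0 (initial): 2 infected
Step 1: +5 new -> 7 infected
Step 2: +6 new -> 13 infected
Step 3: +4 new -> 17 infected
Step 4: +4 new -> 21 infected
Step 5: +1 new -> 22 infected
Step 6: +0 new -> 22 infected

Answer: 22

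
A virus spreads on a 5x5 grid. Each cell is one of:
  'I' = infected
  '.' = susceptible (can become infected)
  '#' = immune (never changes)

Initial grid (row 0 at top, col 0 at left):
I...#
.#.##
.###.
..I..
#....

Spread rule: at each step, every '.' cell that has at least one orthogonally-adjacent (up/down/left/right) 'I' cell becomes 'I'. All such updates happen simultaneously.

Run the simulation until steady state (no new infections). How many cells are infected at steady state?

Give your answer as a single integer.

Answer: 17

Derivation:
Step 0 (initial): 2 infected
Step 1: +5 new -> 7 infected
Step 2: +6 new -> 13 infected
Step 3: +4 new -> 17 infected
Step 4: +0 new -> 17 infected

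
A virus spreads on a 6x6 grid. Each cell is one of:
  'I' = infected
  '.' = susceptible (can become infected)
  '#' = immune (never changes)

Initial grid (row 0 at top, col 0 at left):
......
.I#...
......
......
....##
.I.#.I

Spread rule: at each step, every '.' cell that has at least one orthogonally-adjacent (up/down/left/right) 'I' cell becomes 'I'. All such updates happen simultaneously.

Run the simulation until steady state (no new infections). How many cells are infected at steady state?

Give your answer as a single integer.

Step 0 (initial): 3 infected
Step 1: +7 new -> 10 infected
Step 2: +7 new -> 17 infected
Step 3: +5 new -> 22 infected
Step 4: +4 new -> 26 infected
Step 5: +4 new -> 30 infected
Step 6: +2 new -> 32 infected
Step 7: +0 new -> 32 infected

Answer: 32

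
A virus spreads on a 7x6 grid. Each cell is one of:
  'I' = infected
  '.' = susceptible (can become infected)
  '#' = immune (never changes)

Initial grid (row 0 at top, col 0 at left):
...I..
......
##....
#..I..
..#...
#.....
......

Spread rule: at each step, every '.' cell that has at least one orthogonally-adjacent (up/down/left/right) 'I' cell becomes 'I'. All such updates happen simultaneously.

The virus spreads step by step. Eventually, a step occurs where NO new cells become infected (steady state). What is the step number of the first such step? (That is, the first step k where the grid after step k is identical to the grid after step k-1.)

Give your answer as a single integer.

Step 0 (initial): 2 infected
Step 1: +7 new -> 9 infected
Step 2: +10 new -> 19 infected
Step 3: +9 new -> 28 infected
Step 4: +6 new -> 34 infected
Step 5: +2 new -> 36 infected
Step 6: +1 new -> 37 infected
Step 7: +0 new -> 37 infected

Answer: 7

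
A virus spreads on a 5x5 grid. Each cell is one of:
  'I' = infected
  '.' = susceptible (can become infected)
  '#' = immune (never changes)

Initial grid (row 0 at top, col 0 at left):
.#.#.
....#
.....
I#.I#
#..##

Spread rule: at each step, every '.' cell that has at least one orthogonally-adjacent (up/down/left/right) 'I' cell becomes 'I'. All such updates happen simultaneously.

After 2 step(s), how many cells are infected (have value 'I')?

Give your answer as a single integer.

Step 0 (initial): 2 infected
Step 1: +3 new -> 5 infected
Step 2: +6 new -> 11 infected

Answer: 11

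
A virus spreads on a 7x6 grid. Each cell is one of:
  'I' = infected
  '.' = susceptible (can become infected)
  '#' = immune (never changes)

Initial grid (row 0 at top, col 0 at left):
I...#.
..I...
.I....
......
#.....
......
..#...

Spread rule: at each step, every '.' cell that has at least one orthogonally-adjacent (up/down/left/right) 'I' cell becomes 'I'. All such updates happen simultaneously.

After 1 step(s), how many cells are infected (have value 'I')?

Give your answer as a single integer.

Answer: 11

Derivation:
Step 0 (initial): 3 infected
Step 1: +8 new -> 11 infected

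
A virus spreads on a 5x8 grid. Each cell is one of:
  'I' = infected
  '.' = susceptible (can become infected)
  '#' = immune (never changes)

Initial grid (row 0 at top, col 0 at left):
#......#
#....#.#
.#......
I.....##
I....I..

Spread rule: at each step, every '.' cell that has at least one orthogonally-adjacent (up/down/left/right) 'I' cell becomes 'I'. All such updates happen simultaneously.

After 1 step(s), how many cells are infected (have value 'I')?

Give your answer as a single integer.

Step 0 (initial): 3 infected
Step 1: +6 new -> 9 infected

Answer: 9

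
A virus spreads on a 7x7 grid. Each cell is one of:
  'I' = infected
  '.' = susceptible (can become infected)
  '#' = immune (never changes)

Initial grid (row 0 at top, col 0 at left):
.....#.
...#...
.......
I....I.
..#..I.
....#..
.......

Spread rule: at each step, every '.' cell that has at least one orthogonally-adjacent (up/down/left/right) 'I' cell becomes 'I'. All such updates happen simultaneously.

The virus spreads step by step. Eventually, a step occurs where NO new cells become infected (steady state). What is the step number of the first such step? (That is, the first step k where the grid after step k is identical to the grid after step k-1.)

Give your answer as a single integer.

Step 0 (initial): 3 infected
Step 1: +9 new -> 12 infected
Step 2: +12 new -> 24 infected
Step 3: +11 new -> 35 infected
Step 4: +7 new -> 42 infected
Step 5: +3 new -> 45 infected
Step 6: +0 new -> 45 infected

Answer: 6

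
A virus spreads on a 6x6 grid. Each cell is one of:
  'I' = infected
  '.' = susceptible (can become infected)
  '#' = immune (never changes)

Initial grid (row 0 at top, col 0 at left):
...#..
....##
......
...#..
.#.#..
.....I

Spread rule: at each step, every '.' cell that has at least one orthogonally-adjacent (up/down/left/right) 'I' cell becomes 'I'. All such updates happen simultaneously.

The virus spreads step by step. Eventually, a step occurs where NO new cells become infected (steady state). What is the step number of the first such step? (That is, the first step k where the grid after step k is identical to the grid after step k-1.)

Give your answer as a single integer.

Step 0 (initial): 1 infected
Step 1: +2 new -> 3 infected
Step 2: +3 new -> 6 infected
Step 3: +3 new -> 9 infected
Step 4: +3 new -> 12 infected
Step 5: +3 new -> 15 infected
Step 6: +4 new -> 19 infected
Step 7: +3 new -> 22 infected
Step 8: +3 new -> 25 infected
Step 9: +2 new -> 27 infected
Step 10: +1 new -> 28 infected
Step 11: +0 new -> 28 infected

Answer: 11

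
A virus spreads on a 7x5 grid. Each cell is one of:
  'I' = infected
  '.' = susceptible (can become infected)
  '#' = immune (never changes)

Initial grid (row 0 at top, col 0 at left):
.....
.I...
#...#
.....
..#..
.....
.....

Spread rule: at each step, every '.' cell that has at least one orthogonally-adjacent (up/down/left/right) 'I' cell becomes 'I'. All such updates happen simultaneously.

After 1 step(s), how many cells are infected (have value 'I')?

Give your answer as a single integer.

Step 0 (initial): 1 infected
Step 1: +4 new -> 5 infected

Answer: 5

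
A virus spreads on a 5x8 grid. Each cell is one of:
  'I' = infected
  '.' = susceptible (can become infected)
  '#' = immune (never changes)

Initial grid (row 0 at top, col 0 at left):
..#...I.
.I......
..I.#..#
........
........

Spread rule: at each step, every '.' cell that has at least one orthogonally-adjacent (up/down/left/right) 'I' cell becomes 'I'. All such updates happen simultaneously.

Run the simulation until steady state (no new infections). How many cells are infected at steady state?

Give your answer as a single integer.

Step 0 (initial): 3 infected
Step 1: +9 new -> 12 infected
Step 2: +10 new -> 22 infected
Step 3: +8 new -> 30 infected
Step 4: +5 new -> 35 infected
Step 5: +2 new -> 37 infected
Step 6: +0 new -> 37 infected

Answer: 37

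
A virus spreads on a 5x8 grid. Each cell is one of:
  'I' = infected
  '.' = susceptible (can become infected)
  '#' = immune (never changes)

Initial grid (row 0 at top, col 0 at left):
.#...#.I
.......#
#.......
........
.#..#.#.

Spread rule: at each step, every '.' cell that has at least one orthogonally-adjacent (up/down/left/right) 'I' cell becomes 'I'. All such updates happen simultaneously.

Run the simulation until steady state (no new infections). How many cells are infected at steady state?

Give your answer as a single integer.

Answer: 33

Derivation:
Step 0 (initial): 1 infected
Step 1: +1 new -> 2 infected
Step 2: +1 new -> 3 infected
Step 3: +2 new -> 5 infected
Step 4: +4 new -> 9 infected
Step 5: +5 new -> 14 infected
Step 6: +6 new -> 20 infected
Step 7: +4 new -> 24 infected
Step 8: +4 new -> 28 infected
Step 9: +3 new -> 31 infected
Step 10: +1 new -> 32 infected
Step 11: +1 new -> 33 infected
Step 12: +0 new -> 33 infected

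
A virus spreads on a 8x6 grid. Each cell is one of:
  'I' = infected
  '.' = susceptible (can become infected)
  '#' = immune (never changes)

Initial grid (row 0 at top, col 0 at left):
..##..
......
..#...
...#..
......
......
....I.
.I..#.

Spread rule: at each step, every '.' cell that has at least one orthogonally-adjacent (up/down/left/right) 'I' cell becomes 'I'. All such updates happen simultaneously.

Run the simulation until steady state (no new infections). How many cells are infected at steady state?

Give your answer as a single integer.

Answer: 43

Derivation:
Step 0 (initial): 2 infected
Step 1: +6 new -> 8 infected
Step 2: +8 new -> 16 infected
Step 3: +6 new -> 22 infected
Step 4: +5 new -> 27 infected
Step 5: +6 new -> 33 infected
Step 6: +5 new -> 38 infected
Step 7: +4 new -> 42 infected
Step 8: +1 new -> 43 infected
Step 9: +0 new -> 43 infected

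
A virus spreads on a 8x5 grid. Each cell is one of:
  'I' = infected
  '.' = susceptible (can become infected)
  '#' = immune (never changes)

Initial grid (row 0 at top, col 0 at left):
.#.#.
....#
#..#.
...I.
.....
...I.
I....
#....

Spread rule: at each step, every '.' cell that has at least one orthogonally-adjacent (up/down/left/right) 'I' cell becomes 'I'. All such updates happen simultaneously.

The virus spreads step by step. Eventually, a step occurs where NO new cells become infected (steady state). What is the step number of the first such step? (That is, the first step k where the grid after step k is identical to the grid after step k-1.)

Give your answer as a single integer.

Step 0 (initial): 3 infected
Step 1: +8 new -> 11 infected
Step 2: +11 new -> 22 infected
Step 3: +6 new -> 28 infected
Step 4: +3 new -> 31 infected
Step 5: +1 new -> 32 infected
Step 6: +1 new -> 33 infected
Step 7: +0 new -> 33 infected

Answer: 7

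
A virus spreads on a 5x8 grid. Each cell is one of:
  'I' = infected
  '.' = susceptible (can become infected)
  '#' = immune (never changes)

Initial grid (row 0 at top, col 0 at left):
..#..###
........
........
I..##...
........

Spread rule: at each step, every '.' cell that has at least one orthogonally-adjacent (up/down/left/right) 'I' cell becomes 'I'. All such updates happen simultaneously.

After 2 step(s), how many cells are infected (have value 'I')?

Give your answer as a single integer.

Answer: 8

Derivation:
Step 0 (initial): 1 infected
Step 1: +3 new -> 4 infected
Step 2: +4 new -> 8 infected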